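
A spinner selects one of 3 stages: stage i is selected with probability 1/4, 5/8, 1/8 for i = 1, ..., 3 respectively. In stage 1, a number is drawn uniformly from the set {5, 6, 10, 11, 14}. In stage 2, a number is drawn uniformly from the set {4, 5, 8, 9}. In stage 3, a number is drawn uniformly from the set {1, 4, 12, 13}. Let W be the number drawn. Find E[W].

73/10

E[W | stage 1] = (5+6+10+11+14)/5 = 46/5.
E[W | stage 2] = (4+5+8+9)/4 = 13/2.
E[W | stage 3] = (1+4+12+13)/4 = 15/2.
By the law of total expectation,
E[W] = (1/4)·(46/5) + (5/8)·(13/2) + (1/8)·(15/2) = 73/10.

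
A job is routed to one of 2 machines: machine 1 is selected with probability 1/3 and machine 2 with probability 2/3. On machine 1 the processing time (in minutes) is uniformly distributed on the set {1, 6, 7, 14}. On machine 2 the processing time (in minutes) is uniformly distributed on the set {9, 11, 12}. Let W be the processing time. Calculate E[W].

85/9

E[W | machine 1] = (1+6+7+14)/4 = 7.
E[W | machine 2] = (9+11+12)/3 = 32/3.
E[W] = (1/3)·(7) + (2/3)·(32/3) = 85/9.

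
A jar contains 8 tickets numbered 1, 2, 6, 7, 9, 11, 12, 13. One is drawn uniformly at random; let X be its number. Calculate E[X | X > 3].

P(X > 3) = 3/4.
Σ over the event: 6·1/8 + 7·1/8 + 9·1/8 + 11·1/8 + 12·1/8 + 13·1/8 = 29/4.
E[X | X > 3] = (29/4) / (3/4) = 29/3.

29/3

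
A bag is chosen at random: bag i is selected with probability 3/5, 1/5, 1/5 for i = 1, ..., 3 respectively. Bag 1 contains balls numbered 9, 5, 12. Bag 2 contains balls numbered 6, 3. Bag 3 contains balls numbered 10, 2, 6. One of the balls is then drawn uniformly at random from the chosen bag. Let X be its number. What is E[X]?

73/10

E[X | bag 1] = (9+5+12)/3 = 26/3.
E[X | bag 2] = (6+3)/2 = 9/2.
E[X | bag 3] = (10+2+6)/3 = 6.
E[X] = (3/5)·(26/3) + (1/5)·(9/2) + (1/5)·(6) = 73/10.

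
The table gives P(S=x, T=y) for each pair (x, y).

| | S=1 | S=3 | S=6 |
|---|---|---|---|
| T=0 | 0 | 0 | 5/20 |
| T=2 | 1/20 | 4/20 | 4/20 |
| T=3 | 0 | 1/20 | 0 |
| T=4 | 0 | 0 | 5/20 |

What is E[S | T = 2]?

37/9

P(T = 2) = 9/20.
Summing S·P(S=x,T=y) over the conditioning event gives 37/20.
E[S | T = 2] = (37/20) / (9/20) = 37/9.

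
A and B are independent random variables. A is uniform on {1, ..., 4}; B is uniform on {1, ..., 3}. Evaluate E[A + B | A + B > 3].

46/9

Outcomes with A + B > 3: (1,3), (2,2), (2,3), (3,1), (3,2), (3,3), (4,1), (4,2), (4,3), each with probability 1/12.
E[A + B | A + B > 3] = (4 + 4 + 5 + 4 + 5 + 6 + 5 + 6 + 7) / 9 = 46/9.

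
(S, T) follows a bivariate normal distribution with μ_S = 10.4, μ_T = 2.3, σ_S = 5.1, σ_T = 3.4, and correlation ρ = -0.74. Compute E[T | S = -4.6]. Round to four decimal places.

The regression of T on S has slope ρ·σ_T/σ_S and passes through (μ_S, μ_T).
E[T | S=-4.6] = 2.3 + (-0.74)·(3.4/5.1)·(-4.6 − (10.4)) = 2.3 + (-0.49333)·(-15) = 9.7000.

9.7000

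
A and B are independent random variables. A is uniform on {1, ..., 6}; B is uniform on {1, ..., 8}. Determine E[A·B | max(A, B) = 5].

125/9

Outcomes with max(A, B) = 5: (1,5), (2,5), (3,5), (4,5), (5,1), (5,2), (5,3), (5,4), (5,5), each with probability 1/48.
E[A·B | max(A, B) = 5] = (5 + 10 + 15 + 20 + 5 + 10 + 15 + 20 + 25) / 9 = 125/9.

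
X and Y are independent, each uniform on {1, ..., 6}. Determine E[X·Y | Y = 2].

P(Y = 2) = 1/6.
Summing XY·P(x,y) over outcomes with Y = 2 gives 7/6.
E[X·Y | Y = 2] = (7/6) / (1/6) = 7.

7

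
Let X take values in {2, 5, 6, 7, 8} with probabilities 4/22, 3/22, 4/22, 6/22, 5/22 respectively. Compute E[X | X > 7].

8

P(X > 7) = 5/22.
Σ over the event: 8·5/22 = 20/11.
E[X | X > 7] = (20/11) / (5/22) = 8.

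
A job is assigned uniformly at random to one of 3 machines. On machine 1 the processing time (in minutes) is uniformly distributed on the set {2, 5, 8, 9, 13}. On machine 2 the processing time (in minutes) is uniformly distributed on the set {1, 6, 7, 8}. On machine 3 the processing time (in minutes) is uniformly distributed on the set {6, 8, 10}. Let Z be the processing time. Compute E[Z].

209/30

E[Z | machine 1] = (2+5+8+9+13)/5 = 37/5.
E[Z | machine 2] = (1+6+7+8)/4 = 11/2.
E[Z | machine 3] = (6+8+10)/3 = 8.
By the law of total expectation,
E[Z] = (1/3)·(37/5) + (1/3)·(11/2) + (1/3)·(8) = 209/30.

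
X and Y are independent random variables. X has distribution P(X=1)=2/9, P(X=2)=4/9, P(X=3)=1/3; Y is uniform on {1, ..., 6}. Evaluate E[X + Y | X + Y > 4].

P(X + Y > 4) = 37/54.
Summing (X+Y)·P(x,y) over outcomes with X + Y > 4 gives 245/54.
E[X + Y | X + Y > 4] = (245/54) / (37/54) = 245/37.

245/37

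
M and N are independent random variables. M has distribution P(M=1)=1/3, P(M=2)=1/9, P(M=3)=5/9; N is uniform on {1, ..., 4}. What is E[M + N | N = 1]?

P(N = 1) = 1/4.
Summing (M+N)·P(x,y) over outcomes with N = 1 gives 29/36.
E[M + N | N = 1] = (29/36) / (1/4) = 29/9.

29/9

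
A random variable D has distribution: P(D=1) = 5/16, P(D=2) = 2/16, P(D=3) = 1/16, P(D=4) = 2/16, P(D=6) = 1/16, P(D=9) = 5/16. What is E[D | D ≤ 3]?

P(D ≤ 3) = 1/2.
Σ over the event: 1·5/16 + 2·1/8 + 3·1/16 = 3/4.
E[D | D ≤ 3] = (3/4) / (1/2) = 3/2.

3/2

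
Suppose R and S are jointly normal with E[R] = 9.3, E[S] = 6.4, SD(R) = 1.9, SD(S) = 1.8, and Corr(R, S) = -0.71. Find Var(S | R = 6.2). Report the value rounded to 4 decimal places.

Var(S | R=x) = (1 − ρ²)·σ_S².
Var(S | R=6.2) = (1.8)²·(1 − (-0.71)²) = 3.24·0.4959 = 1.6067.

1.6067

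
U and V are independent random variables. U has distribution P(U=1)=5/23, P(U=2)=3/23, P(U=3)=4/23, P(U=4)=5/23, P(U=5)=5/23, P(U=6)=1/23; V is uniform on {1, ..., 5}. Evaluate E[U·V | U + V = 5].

P(U + V = 5) = 17/115.
Summing UV·P(x,y) over outcomes with U + V = 5 gives 82/115.
E[U·V | U + V = 5] = (82/115) / (17/115) = 82/17.

82/17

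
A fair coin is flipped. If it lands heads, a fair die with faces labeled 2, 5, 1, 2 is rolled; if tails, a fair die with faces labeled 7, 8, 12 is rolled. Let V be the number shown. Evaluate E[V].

23/4

E[V | heads] = (2+5+1+2)/4 = 5/2.
E[V | tails] = (7+8+12)/3 = 9.
By the law of total expectation,
E[V] = (1/2)·(5/2) + (1/2)·(9) = 23/4.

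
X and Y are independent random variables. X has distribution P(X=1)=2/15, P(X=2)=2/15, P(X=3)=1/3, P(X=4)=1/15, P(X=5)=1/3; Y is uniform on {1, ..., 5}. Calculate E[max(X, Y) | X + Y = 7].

59/13

P(X + Y = 7) = 13/75.
Summing max(X,Y)·P(x,y) over outcomes with X + Y = 7 gives 59/75.
E[max(X, Y) | X + Y = 7] = (59/75) / (13/75) = 59/13.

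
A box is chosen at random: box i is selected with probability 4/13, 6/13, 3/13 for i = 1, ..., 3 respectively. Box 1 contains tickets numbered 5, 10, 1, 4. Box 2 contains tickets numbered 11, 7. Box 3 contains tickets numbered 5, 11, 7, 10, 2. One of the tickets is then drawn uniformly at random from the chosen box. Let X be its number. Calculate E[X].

95/13

E[X | box 1] = (5+10+1+4)/4 = 5.
E[X | box 2] = (11+7)/2 = 9.
E[X | box 3] = (5+11+7+10+2)/5 = 7.
E[X] = (4/13)·(5) + (6/13)·(9) + (3/13)·(7) = 95/13.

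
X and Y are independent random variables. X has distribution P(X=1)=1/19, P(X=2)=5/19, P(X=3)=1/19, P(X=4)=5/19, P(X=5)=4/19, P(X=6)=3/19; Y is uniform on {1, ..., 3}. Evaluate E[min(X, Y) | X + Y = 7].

13/6

P(X + Y = 7) = 4/19.
Summing min(X,Y)·P(x,y) over outcomes with X + Y = 7 gives 26/57.
E[min(X, Y) | X + Y = 7] = (26/57) / (4/19) = 13/6.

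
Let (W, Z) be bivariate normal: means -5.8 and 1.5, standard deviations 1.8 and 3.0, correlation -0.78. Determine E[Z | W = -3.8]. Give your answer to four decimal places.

-1.1000

E[Z | W=x] = μ_Z + ρ(σ_Z/σ_W)(x − μ_W) for jointly normal variables.
E[Z | W=-3.8] = 1.5 + (-0.78)·(3.0/1.8)·(-3.8 − (-5.8)) = 1.5 + (-1.3)·(2) = -1.1000.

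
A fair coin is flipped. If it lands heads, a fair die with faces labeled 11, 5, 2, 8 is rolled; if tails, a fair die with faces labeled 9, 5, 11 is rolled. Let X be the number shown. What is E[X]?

89/12

E[X | heads] = (11+5+2+8)/4 = 13/2.
E[X | tails] = (9+5+11)/3 = 25/3.
E[X] = (1/2)·(13/2) + (1/2)·(25/3) = 89/12.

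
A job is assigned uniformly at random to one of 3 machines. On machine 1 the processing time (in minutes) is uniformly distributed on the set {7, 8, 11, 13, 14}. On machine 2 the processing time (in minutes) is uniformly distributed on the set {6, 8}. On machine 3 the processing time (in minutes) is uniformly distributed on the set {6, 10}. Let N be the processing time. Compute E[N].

E[N | machine 1] = (7+8+11+13+14)/5 = 53/5.
E[N | machine 2] = (6+8)/2 = 7.
E[N | machine 3] = (6+10)/2 = 8.
E[N] = (1/3)·(53/5) + (1/3)·(7) + (1/3)·(8) = 128/15.

128/15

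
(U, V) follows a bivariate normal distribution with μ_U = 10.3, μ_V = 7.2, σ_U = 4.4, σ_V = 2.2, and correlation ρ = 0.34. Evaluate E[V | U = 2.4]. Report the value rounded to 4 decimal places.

E[V | U=x] = μ_V + ρ(σ_V/σ_U)(x − μ_U) for jointly normal variables.
E[V | U=2.4] = 7.2 + (0.34)·(2.2/4.4)·(2.4 − (10.3)) = 7.2 + (0.17)·(-7.9) = 5.8570.

5.8570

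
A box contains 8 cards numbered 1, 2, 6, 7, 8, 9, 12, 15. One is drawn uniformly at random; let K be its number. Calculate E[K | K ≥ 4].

19/2

P(K ≥ 4) = 3/4.
Σ over the event: 6·1/8 + 7·1/8 + 8·1/8 + 9·1/8 + 12·1/8 + 15·1/8 = 57/8.
E[K | K ≥ 4] = (57/8) / (3/4) = 19/2.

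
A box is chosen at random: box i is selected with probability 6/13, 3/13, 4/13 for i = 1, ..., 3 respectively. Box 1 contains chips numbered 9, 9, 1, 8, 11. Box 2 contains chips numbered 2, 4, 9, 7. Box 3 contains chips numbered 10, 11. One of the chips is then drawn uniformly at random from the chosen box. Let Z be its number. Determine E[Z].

1041/130

E[Z | box 1] = (9+9+1+8+11)/5 = 38/5.
E[Z | box 2] = (2+4+9+7)/4 = 11/2.
E[Z | box 3] = (10+11)/2 = 21/2.
By the law of total expectation,
E[Z] = (6/13)·(38/5) + (3/13)·(11/2) + (4/13)·(21/2) = 1041/130.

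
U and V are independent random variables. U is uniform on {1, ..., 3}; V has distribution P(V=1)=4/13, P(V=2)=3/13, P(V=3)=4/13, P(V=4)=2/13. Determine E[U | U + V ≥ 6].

11/4

P(U + V ≥ 6) = 8/39.
Summing U·P(x,y) over outcomes with U + V ≥ 6 gives 22/39.
E[U | U + V ≥ 6] = (22/39) / (8/39) = 11/4.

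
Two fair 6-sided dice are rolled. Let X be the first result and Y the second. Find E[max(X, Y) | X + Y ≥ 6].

67/13

P(X + Y ≥ 6) = 13/18.
Summing max(X,Y)·P(x,y) over outcomes with X + Y ≥ 6 gives 67/18.
E[max(X, Y) | X + Y ≥ 6] = (67/18) / (13/18) = 67/13.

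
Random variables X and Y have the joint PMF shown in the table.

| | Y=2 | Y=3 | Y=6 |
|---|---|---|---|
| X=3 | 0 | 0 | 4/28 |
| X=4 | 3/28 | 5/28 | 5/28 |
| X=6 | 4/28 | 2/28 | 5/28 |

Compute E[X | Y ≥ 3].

P(Y ≥ 3) = 3/4.
Summing X·P(X=x,Y=y) over the conditioning event gives 47/14.
E[X | Y ≥ 3] = (47/14) / (3/4) = 94/21.

94/21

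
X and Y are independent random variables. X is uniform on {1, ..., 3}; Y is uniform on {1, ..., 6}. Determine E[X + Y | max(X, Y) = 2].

10/3

P(max(X, Y) = 2) = 1/6.
Summing (X+Y)·P(x,y) over outcomes with max(X, Y) = 2 gives 5/9.
E[X + Y | max(X, Y) = 2] = (5/9) / (1/6) = 10/3.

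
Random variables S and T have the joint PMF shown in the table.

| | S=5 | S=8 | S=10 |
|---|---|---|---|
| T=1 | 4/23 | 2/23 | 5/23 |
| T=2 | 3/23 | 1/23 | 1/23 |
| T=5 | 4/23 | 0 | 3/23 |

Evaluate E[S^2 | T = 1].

728/11

P(T = 1) = 11/23.
Summing S^2·P(S=x,T=y) over the conditioning event gives 728/23.
E[S^2 | T = 1] = (728/23) / (11/23) = 728/11.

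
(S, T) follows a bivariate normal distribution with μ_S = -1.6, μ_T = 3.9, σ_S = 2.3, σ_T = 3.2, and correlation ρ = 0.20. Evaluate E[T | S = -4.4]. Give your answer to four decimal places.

The regression of T on S has slope ρ·σ_T/σ_S and passes through (μ_S, μ_T).
E[T | S=-4.4] = 3.9 + (0.20)·(3.2/2.3)·(-4.4 − (-1.6)) = 3.9 + (0.27826)·(-2.8) = 3.1209.

3.1209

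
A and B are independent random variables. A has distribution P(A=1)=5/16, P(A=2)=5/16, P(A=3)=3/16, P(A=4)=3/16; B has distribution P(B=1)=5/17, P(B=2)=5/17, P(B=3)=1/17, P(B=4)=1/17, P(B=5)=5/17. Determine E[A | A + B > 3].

512/197

P(A + B > 3) = 197/272.
Summing A·P(x,y) over outcomes with A + B > 3 gives 32/17.
E[A | A + B > 3] = (32/17) / (197/272) = 512/197.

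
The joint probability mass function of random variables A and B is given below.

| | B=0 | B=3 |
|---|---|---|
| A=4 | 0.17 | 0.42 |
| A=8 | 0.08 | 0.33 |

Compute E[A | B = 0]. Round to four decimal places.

P(B = 0) = 0.25.
Σ A·P over the event = 4·(0.17) + 8·(0.08) = 1.32.
E[A | B = 0] = (1.32) / (0.25) = 5.2800.

5.2800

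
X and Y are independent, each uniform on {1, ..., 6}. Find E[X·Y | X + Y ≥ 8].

21

P(X + Y ≥ 8) = 5/12.
Summing XY·P(x,y) over outcomes with X + Y ≥ 8 gives 35/4.
E[X·Y | X + Y ≥ 8] = (35/4) / (5/12) = 21.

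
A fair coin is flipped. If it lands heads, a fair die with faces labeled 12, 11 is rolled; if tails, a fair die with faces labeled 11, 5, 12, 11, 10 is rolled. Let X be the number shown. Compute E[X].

E[X | heads] = (12+11)/2 = 23/2.
E[X | tails] = (11+5+12+11+10)/5 = 49/5.
E[X] = (1/2)·(23/2) + (1/2)·(49/5) = 213/20.

213/20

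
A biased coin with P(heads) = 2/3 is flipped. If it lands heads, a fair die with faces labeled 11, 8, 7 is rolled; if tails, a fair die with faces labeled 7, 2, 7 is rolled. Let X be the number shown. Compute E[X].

68/9

E[X | heads] = (11+8+7)/3 = 26/3.
E[X | tails] = (7+2+7)/3 = 16/3.
E[X] = (2/3)·(26/3) + (1/3)·(16/3) = 68/9.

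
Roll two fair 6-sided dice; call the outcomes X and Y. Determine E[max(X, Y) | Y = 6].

6

Outcomes with Y = 6: (1,6), (2,6), (3,6), (4,6), (5,6), (6,6), each with probability 1/36.
E[max(X, Y) | Y = 6] = (6 + 6 + 6 + 6 + 6 + 6) / 6 = 6.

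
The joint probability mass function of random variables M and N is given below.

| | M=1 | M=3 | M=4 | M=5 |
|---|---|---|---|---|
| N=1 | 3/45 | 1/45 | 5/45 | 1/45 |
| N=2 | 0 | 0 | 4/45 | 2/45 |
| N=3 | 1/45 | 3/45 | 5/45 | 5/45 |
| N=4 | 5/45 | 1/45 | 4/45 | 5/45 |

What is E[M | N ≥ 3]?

104/29

P(N ≥ 3) = 29/45.
Σ M·P over the event = 1·(1/45) + 1·(5/45) + 3·(3/45) + 3·(1/45) + 4·(5/45) + 4·(4/45) + 5·(5/45) + 5·(5/45) = 104/45.
E[M | N ≥ 3] = (104/45) / (29/45) = 104/29.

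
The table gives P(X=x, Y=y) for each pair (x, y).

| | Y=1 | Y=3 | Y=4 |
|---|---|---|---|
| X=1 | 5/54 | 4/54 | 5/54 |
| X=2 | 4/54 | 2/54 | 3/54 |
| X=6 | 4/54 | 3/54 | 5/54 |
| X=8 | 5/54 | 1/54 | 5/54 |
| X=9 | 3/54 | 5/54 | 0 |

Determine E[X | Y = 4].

9/2

P(Y = 4) = 1/3.
Σ X·P over the event = 1·(5/54) + 2·(3/54) + 6·(5/54) + 8·(5/54) = 3/2.
E[X | Y = 4] = (3/2) / (1/3) = 9/2.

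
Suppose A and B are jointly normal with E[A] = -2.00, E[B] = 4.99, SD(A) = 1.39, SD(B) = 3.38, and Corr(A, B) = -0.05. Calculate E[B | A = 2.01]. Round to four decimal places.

4.5025

For a bivariate normal, E[B | A=x] = μ_B + ρ·(σ_B/σ_A)·(x − μ_A).
E[B | A=2.01] = 4.99 + (-0.05)·(3.38/1.39)·(2.01 − (-2.00)) = 4.99 + (-0.12158)·(4.01) = 4.5025.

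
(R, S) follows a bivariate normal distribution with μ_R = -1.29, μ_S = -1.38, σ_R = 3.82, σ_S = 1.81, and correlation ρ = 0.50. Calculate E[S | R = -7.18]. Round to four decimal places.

The regression of S on R has slope ρ·σ_S/σ_R and passes through (μ_R, μ_S).
E[S | R=-7.18] = -1.38 + (0.50)·(1.81/3.82)·(-7.18 − (-1.29)) = -1.38 + (0.23691)·(-5.89) = -2.7754.

-2.7754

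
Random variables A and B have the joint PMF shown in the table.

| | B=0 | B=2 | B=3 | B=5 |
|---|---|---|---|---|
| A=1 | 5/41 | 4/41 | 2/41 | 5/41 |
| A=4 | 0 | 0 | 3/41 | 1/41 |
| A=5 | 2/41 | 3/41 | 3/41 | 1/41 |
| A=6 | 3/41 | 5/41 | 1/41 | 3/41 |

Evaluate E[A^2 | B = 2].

259/12

P(B = 2) = 12/41.
Summing A^2·P(A=x,B=y) over the conditioning event gives 259/41.
E[A^2 | B = 2] = (259/41) / (12/41) = 259/12.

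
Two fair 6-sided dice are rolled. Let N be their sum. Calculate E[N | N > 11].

P(N > 11) = 1/36.
Σ over the event: 12·1/36 = 1/3.
E[N | N > 11] = (1/3) / (1/36) = 12.

12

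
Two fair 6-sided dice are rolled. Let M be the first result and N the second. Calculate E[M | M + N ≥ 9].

5

P(M + N ≥ 9) = 5/18.
Summing M·P(x,y) over outcomes with M + N ≥ 9 gives 25/18.
E[M | M + N ≥ 9] = (25/18) / (5/18) = 5.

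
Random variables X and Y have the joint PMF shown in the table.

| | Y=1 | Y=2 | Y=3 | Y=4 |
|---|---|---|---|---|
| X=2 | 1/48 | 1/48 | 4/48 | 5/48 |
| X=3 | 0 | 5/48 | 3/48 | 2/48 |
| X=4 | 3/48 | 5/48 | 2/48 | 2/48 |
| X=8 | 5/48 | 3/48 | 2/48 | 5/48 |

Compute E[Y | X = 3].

27/10

P(X = 3) = 5/24.
Summing Y·P(X=x,Y=y) over the conditioning event gives 9/16.
E[Y | X = 3] = (9/16) / (5/24) = 27/10.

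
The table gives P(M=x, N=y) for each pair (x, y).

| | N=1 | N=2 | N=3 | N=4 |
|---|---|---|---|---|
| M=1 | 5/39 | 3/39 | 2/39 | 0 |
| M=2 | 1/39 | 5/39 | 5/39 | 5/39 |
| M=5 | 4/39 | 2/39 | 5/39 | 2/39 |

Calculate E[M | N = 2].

P(N = 2) = 10/39.
Σ M·P over the event = 1·(3/39) + 2·(5/39) + 5·(2/39) = 23/39.
E[M | N = 2] = (23/39) / (10/39) = 23/10.

23/10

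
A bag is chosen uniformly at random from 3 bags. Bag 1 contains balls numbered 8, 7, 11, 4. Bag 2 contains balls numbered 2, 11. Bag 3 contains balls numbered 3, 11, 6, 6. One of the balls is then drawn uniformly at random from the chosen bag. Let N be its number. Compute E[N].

E[N | bag 1] = (8+7+11+4)/4 = 15/2.
E[N | bag 2] = (2+11)/2 = 13/2.
E[N | bag 3] = (3+11+6+6)/4 = 13/2.
E[N] = (1/3)·(15/2) + (1/3)·(13/2) + (1/3)·(13/2) = 41/6.

41/6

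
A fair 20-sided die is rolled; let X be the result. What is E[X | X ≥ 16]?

Given X ≥ 16, X is equally likely to be any of {16, 17, 18, 19, 20}.
E[X | X ≥ 16] = (16 + 17 + 18 + 19 + 20) / 5 = 18.

18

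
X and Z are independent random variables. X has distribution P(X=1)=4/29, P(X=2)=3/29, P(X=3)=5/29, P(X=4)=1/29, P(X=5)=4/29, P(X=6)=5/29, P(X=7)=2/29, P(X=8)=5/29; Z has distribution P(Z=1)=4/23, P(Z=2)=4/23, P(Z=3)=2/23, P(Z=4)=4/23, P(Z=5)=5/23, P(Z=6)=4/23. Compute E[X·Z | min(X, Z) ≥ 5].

637/18

P(min(X, Z) ≥ 5) = 144/667.
Summing XZ·P(x,y) over outcomes with min(X, Z) ≥ 5 gives 5096/667.
E[X·Z | min(X, Z) ≥ 5] = (5096/667) / (144/667) = 637/18.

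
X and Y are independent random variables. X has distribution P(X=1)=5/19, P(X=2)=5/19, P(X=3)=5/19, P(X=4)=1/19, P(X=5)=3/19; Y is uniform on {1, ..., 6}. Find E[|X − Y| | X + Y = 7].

55/19

P(X + Y = 7) = 1/6.
Summing |X−Y|·P(x,y) over outcomes with X + Y = 7 gives 55/114.
E[|X − Y| | X + Y = 7] = (55/114) / (1/6) = 55/19.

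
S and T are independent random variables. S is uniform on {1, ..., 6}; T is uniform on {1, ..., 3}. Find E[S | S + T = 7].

Outcomes with S + T = 7: (4,3), (5,2), (6,1), each with probability 1/18.
E[S | S + T = 7] = (4 + 5 + 6) / 3 = 5.

5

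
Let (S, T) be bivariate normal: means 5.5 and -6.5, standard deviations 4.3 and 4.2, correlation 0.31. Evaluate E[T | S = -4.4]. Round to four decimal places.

E[T | S=x] = μ_T + ρ(σ_T/σ_S)(x − μ_S) for jointly normal variables.
E[T | S=-4.4] = -6.5 + (0.31)·(4.2/4.3)·(-4.4 − (5.5)) = -6.5 + (0.30279)·(-9.9) = -9.4976.

-9.4976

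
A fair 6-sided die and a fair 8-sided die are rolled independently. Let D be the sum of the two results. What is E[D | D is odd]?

P(D is odd) = 1/2.
Σ over the event: 3·1/24 + 5·1/12 + 7·1/8 + 9·1/8 + 11·1/12 + 13·1/24 = 4.
E[D | D is odd] = (4) / (1/2) = 8.

8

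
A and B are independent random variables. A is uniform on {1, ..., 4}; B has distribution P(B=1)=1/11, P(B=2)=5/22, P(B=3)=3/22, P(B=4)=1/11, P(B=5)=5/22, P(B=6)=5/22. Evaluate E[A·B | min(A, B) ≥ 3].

P(min(A, B) ≥ 3) = 15/44.
Summing AB·P(x,y) over outcomes with min(A, B) ≥ 3 gives 63/11.
E[A·B | min(A, B) ≥ 3] = (63/11) / (15/44) = 84/5.

84/5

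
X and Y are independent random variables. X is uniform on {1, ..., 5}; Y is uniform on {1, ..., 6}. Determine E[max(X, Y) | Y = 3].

Outcomes with Y = 3: (1,3), (2,3), (3,3), (4,3), (5,3), each with probability 1/30.
E[max(X, Y) | Y = 3] = (3 + 3 + 3 + 4 + 5) / 5 = 18/5.

18/5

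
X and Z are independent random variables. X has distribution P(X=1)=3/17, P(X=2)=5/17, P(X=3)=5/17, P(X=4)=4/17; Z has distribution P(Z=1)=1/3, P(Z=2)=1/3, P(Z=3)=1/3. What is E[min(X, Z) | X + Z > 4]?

P(X + Z > 4) = 9/17.
Summing min(X,Z)·P(x,y) over outcomes with X + Z > 4 gives 59/51.
E[min(X, Z) | X + Z > 4] = (59/51) / (9/17) = 59/27.

59/27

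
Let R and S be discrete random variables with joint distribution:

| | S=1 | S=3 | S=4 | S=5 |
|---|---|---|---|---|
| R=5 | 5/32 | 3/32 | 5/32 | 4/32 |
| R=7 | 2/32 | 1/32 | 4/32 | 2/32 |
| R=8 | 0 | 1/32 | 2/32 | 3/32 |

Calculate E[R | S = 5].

P(S = 5) = 9/32.
Summing R·P(R=x,S=y) over the conditioning event gives 29/16.
E[R | S = 5] = (29/16) / (9/32) = 58/9.

58/9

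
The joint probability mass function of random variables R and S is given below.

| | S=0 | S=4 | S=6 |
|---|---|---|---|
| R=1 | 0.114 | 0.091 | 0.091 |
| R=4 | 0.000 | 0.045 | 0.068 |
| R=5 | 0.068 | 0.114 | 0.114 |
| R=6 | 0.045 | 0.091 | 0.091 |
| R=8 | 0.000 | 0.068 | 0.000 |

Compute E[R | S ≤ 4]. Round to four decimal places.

P(S ≤ 4) = 0.636.
Summing R·P(R=x,S=y) over the conditioning event gives 2.655.
E[R | S ≤ 4] = (2.655) / (0.636) = 4.1745.

4.1745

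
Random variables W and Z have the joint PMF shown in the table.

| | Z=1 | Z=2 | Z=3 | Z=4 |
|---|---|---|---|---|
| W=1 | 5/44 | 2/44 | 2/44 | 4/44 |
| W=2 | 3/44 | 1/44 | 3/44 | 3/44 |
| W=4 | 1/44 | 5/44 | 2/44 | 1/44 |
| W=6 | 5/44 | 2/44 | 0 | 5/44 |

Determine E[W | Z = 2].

18/5

P(Z = 2) = 5/22.
Σ W·P over the event = 1·(2/44) + 2·(1/44) + 4·(5/44) + 6·(2/44) = 9/11.
E[W | Z = 2] = (9/11) / (5/22) = 18/5.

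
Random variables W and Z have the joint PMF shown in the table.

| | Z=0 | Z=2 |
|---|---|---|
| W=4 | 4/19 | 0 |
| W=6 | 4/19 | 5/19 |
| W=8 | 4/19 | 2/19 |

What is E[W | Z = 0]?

P(Z = 0) = 12/19.
Summing W·P(W=x,Z=y) over the conditioning event gives 72/19.
E[W | Z = 0] = (72/19) / (12/19) = 6.

6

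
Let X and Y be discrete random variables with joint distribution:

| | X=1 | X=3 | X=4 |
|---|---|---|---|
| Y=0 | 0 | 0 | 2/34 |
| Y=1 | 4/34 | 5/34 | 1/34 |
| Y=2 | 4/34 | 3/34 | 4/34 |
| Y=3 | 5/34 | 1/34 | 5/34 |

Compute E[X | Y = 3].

28/11

P(Y = 3) = 11/34.
Σ X·P over the event = 1·(5/34) + 3·(1/34) + 4·(5/34) = 14/17.
E[X | Y = 3] = (14/17) / (11/34) = 28/11.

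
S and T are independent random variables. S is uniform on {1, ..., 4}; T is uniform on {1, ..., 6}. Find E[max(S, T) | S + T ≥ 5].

P(S + T ≥ 5) = 3/4.
Summing max(S,T)·P(x,y) over outcomes with S + T ≥ 5 gives 27/8.
E[max(S, T) | S + T ≥ 5] = (27/8) / (3/4) = 9/2.

9/2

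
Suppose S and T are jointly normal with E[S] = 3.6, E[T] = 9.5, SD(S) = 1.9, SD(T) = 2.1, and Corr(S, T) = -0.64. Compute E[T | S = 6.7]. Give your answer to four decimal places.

The regression of T on S has slope ρ·σ_T/σ_S and passes through (μ_S, μ_T).
E[T | S=6.7] = 9.5 + (-0.64)·(2.1/1.9)·(6.7 − (3.6)) = 9.5 + (-0.70737)·(3.1) = 7.3072.

7.3072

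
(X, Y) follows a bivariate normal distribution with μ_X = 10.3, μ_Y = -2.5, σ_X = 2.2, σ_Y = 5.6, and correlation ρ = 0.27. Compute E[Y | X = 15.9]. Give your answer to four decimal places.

1.3487

E[Y | X=x] = μ_Y + ρ(σ_Y/σ_X)(x − μ_X) for jointly normal variables.
E[Y | X=15.9] = -2.5 + (0.27)·(5.6/2.2)·(15.9 − (10.3)) = -2.5 + (0.68727)·(5.6) = 1.3487.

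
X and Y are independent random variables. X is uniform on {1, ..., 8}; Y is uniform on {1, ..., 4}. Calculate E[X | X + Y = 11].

P(X + Y = 11) = 1/16.
Summing X·P(x,y) over outcomes with X + Y = 11 gives 15/32.
E[X | X + Y = 11] = (15/32) / (1/16) = 15/2.

15/2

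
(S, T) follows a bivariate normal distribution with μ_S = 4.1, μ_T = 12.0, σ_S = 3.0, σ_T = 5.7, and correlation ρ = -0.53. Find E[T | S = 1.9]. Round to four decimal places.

14.2154

The regression of T on S has slope ρ·σ_T/σ_S and passes through (μ_S, μ_T).
E[T | S=1.9] = 12.0 + (-0.53)·(5.7/3.0)·(1.9 − (4.1)) = 12.0 + (-1.007)·(-2.2) = 14.2154.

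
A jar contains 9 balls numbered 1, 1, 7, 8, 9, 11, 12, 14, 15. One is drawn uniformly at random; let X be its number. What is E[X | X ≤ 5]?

1

P(X ≤ 5) = 2/9.
Σ over the event: 1·2/9 = 2/9.
E[X | X ≤ 5] = (2/9) / (2/9) = 1.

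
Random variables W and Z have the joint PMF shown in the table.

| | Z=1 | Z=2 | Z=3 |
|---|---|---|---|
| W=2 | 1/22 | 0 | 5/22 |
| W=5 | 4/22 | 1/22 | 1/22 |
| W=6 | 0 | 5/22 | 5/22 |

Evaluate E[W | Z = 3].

P(Z = 3) = 1/2.
Σ W·P over the event = 2·(5/22) + 5·(1/22) + 6·(5/22) = 45/22.
E[W | Z = 3] = (45/22) / (1/2) = 45/11.

45/11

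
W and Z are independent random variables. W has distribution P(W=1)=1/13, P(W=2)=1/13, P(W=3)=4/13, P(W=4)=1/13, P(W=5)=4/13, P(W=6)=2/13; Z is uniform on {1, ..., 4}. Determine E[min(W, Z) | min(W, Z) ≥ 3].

73/22

P(min(W, Z) ≥ 3) = 11/26.
Summing min(W,Z)·P(x,y) over outcomes with min(W, Z) ≥ 3 gives 73/52.
E[min(W, Z) | min(W, Z) ≥ 3] = (73/52) / (11/26) = 73/22.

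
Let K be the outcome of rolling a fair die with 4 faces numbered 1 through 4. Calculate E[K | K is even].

Given K is even, K is equally likely to be any of {2, 4}.
E[K | K is even] = (2 + 4) / 2 = 3.

3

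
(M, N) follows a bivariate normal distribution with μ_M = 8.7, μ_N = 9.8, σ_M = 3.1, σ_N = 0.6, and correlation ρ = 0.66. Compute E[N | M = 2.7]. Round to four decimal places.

9.0335

The regression of N on M has slope ρ·σ_N/σ_M and passes through (μ_M, μ_N).
E[N | M=2.7] = 9.8 + (0.66)·(0.6/3.1)·(2.7 − (8.7)) = 9.8 + (0.127742)·(-6) = 9.0335.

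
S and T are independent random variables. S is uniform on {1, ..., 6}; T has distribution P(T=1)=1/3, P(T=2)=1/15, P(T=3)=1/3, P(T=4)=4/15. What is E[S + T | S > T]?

P(S > T) = 26/45.
Summing (S+T)·P(x,y) over outcomes with S > T gives 347/90.
E[S + T | S > T] = (347/90) / (26/45) = 347/52.

347/52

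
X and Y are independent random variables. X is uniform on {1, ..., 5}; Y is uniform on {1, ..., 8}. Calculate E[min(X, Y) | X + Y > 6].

P(X + Y > 6) = 5/8.
Summing min(X,Y)·P(x,y) over outcomes with X + Y > 6 gives 39/20.
E[min(X, Y) | X + Y > 6] = (39/20) / (5/8) = 78/25.

78/25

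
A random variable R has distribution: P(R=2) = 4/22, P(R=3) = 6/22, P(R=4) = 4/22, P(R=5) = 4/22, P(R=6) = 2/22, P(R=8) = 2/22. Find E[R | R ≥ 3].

P(R ≥ 3) = 9/11.
Σ over the event: 3·3/11 + 4·2/11 + 5·2/11 + 6·1/11 + 8·1/11 = 41/11.
E[R | R ≥ 3] = (41/11) / (9/11) = 41/9.

41/9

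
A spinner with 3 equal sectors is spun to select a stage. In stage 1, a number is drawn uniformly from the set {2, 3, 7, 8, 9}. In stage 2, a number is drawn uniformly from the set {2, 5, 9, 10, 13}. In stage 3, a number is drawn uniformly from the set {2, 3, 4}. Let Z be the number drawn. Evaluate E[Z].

E[Z | stage 1] = (2+3+7+8+9)/5 = 29/5.
E[Z | stage 2] = (2+5+9+10+13)/5 = 39/5.
E[Z | stage 3] = (2+3+4)/3 = 3.
By the law of total expectation,
E[Z] = (1/3)·(29/5) + (1/3)·(39/5) + (1/3)·(3) = 83/15.

83/15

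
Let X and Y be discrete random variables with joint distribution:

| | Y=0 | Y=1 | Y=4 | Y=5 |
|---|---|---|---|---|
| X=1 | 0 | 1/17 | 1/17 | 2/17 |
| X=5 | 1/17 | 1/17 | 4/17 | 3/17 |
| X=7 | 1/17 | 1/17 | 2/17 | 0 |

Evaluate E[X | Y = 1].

13/3

P(Y = 1) = 3/17.
Σ X·P over the event = 1·(1/17) + 5·(1/17) + 7·(1/17) = 13/17.
E[X | Y = 1] = (13/17) / (3/17) = 13/3.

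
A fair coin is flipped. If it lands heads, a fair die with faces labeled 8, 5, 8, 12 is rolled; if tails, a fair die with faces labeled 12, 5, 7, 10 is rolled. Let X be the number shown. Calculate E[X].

E[X | heads] = (8+5+8+12)/4 = 33/4.
E[X | tails] = (12+5+7+10)/4 = 17/2.
By the law of total expectation,
E[X] = (1/2)·(33/4) + (1/2)·(17/2) = 67/8.

67/8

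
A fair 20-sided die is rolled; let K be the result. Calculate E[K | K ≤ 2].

3/2

Given K ≤ 2, K is equally likely to be any of {1, 2}.
E[K | K ≤ 2] = (1 + 2) / 2 = 3/2.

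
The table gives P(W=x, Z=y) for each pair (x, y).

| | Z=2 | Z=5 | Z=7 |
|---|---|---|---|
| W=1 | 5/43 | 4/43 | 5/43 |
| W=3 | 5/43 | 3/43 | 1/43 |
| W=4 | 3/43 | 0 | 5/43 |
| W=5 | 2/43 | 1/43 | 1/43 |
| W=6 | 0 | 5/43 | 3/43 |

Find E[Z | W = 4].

41/8

P(W = 4) = 8/43.
Σ Z·P over the event = 2·(3/43) + 7·(5/43) = 41/43.
E[Z | W = 4] = (41/43) / (8/43) = 41/8.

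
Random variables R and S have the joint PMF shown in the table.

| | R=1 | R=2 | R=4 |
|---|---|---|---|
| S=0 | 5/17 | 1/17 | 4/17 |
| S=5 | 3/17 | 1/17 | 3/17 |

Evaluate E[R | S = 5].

P(S = 5) = 7/17.
Summing R·P(R=x,S=y) over the conditioning event gives 1.
E[R | S = 5] = (1) / (7/17) = 17/7.

17/7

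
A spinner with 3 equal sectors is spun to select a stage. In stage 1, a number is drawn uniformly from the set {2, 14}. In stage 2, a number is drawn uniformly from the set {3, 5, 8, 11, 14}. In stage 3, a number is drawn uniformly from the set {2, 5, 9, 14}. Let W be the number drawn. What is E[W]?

E[W | stage 1] = (2+14)/2 = 8.
E[W | stage 2] = (3+5+8+11+14)/5 = 41/5.
E[W | stage 3] = (2+5+9+14)/4 = 15/2.
By the law of total expectation,
E[W] = (1/3)·(8) + (1/3)·(41/5) + (1/3)·(15/2) = 79/10.

79/10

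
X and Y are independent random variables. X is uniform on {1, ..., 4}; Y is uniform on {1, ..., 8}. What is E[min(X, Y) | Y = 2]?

Outcomes with Y = 2: (1,2), (2,2), (3,2), (4,2), each with probability 1/32.
E[min(X, Y) | Y = 2] = (1 + 2 + 2 + 2) / 4 = 7/4.

7/4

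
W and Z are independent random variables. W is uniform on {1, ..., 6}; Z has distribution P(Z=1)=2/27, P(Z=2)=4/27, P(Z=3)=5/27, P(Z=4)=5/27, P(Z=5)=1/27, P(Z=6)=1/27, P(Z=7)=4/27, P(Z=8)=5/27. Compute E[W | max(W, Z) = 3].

P(max(W, Z) = 3) = 7/54.
Summing W·P(x,y) over outcomes with max(W, Z) = 3 gives 8/27.
E[W | max(W, Z) = 3] = (8/27) / (7/54) = 16/7.

16/7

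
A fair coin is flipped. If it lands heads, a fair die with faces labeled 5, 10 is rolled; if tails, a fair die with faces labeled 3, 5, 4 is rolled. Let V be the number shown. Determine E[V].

23/4

E[V | heads] = (5+10)/2 = 15/2.
E[V | tails] = (3+5+4)/3 = 4.
E[V] = (1/2)·(15/2) + (1/2)·(4) = 23/4.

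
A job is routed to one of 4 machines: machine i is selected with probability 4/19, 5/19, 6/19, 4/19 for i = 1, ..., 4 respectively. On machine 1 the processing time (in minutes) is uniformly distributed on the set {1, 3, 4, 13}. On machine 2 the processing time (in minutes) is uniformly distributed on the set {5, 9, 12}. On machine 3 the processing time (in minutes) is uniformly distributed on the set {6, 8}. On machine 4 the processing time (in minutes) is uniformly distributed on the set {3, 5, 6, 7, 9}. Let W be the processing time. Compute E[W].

E[W | machine 1] = (1+3+4+13)/4 = 21/4.
E[W | machine 2] = (5+9+12)/3 = 26/3.
E[W | machine 3] = (6+8)/2 = 7.
E[W | machine 4] = (3+5+6+7+9)/5 = 6.
E[W] = (4/19)·(21/4) + (5/19)·(26/3) + (6/19)·(7) + (4/19)·(6) = 391/57.

391/57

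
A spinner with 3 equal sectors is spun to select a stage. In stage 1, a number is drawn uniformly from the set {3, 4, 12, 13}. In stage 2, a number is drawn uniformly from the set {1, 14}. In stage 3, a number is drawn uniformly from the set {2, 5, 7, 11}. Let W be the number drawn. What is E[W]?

E[W | stage 1] = (3+4+12+13)/4 = 8.
E[W | stage 2] = (1+14)/2 = 15/2.
E[W | stage 3] = (2+5+7+11)/4 = 25/4.
E[W] = (1/3)·(8) + (1/3)·(15/2) + (1/3)·(25/4) = 29/4.

29/4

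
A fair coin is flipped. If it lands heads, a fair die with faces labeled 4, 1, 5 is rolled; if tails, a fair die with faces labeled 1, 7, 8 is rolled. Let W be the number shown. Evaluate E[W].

13/3

E[W | heads] = (4+1+5)/3 = 10/3.
E[W | tails] = (1+7+8)/3 = 16/3.
By the law of total expectation,
E[W] = (1/2)·(10/3) + (1/2)·(16/3) = 13/3.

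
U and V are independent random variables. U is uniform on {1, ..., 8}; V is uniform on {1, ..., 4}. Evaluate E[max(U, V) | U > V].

P(U > V) = 11/16.
Summing max(U,V)·P(x,y) over outcomes with U > V gives 31/8.
E[max(U, V) | U > V] = (31/8) / (11/16) = 62/11.

62/11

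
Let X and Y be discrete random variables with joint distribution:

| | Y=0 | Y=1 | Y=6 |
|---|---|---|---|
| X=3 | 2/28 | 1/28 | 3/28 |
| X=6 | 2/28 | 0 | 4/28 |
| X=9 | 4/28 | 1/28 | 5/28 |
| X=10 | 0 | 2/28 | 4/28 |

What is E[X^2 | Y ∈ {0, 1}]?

P(Y ∈ {0, 1}) = 3/7.
Σ X^2·P over the event = 9·(2/28) + 9·(1/28) + 36·(2/28) + 81·(4/28) + 81·(1/28) + 100·(2/28) = 176/7.
E[X^2 | Y ∈ {0, 1}] = (176/7) / (3/7) = 176/3.

176/3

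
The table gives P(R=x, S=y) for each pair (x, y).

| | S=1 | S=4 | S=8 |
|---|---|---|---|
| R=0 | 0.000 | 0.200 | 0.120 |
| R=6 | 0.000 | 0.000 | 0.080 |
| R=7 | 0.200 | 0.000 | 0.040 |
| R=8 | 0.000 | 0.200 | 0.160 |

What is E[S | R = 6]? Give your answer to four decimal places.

8.0000

P(R = 6) = 0.080.
Σ S·P over the event = 8·(0.080) = 0.640.
E[S | R = 6] = (0.640) / (0.080) = 8.0000.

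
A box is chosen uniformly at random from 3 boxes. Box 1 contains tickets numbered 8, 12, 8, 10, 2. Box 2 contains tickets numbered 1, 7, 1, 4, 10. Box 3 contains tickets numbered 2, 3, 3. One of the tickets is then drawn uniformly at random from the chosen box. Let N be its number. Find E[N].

229/45

E[N | box 1] = (8+12+8+10+2)/5 = 8.
E[N | box 2] = (1+7+1+4+10)/5 = 23/5.
E[N | box 3] = (2+3+3)/3 = 8/3.
E[N] = (1/3)·(8) + (1/3)·(23/5) + (1/3)·(8/3) = 229/45.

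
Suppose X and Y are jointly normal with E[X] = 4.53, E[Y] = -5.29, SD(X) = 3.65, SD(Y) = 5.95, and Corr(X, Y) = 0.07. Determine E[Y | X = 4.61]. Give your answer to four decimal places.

-5.2809

E[Y | X=x] = μ_Y + ρ(σ_Y/σ_X)(x − μ_X) for jointly normal variables.
E[Y | X=4.61] = -5.29 + (0.07)·(5.95/3.65)·(4.61 − (4.53)) = -5.29 + (0.11411)·(0.08) = -5.2809.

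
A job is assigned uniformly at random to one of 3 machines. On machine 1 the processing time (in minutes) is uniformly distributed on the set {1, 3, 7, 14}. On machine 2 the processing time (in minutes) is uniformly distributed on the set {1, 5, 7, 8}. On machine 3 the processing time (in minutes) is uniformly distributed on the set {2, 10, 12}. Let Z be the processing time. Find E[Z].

13/2

E[Z | machine 1] = (1+3+7+14)/4 = 25/4.
E[Z | machine 2] = (1+5+7+8)/4 = 21/4.
E[Z | machine 3] = (2+10+12)/3 = 8.
By the law of total expectation,
E[Z] = (1/3)·(25/4) + (1/3)·(21/4) + (1/3)·(8) = 13/2.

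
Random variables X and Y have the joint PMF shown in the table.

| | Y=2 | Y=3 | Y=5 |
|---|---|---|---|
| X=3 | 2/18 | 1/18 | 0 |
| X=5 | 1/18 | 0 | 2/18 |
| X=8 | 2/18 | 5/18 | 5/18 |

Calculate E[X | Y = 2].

27/5

P(Y = 2) = 5/18.
Σ X·P over the event = 3·(2/18) + 5·(1/18) + 8·(2/18) = 3/2.
E[X | Y = 2] = (3/2) / (5/18) = 27/5.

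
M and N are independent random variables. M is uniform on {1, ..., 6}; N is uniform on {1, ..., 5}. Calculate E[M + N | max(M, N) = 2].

10/3

Outcomes with max(M, N) = 2: (1,2), (2,1), (2,2), each with probability 1/30.
E[M + N | max(M, N) = 2] = (3 + 3 + 4) / 3 = 10/3.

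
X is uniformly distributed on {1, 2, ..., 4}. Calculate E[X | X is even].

3

Given X is even, X is equally likely to be any of {2, 4}.
E[X | X is even] = (2 + 4) / 2 = 3.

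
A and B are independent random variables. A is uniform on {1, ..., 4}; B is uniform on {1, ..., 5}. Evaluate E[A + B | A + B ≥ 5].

P(A + B ≥ 5) = 7/10.
Summing (A+B)·P(x,y) over outcomes with A + B ≥ 5 gives 9/2.
E[A + B | A + B ≥ 5] = (9/2) / (7/10) = 45/7.

45/7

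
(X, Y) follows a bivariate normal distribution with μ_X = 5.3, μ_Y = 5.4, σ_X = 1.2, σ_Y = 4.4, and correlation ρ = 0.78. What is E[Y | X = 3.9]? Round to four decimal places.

E[Y | X=x] = μ_Y + ρ(σ_Y/σ_X)(x − μ_X) for jointly normal variables.
E[Y | X=3.9] = 5.4 + (0.78)·(4.4/1.2)·(3.9 − (5.3)) = 5.4 + (2.86)·(-1.4) = 1.3960.

1.3960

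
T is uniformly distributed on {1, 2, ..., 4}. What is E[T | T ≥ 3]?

Given T ≥ 3, T is equally likely to be any of {3, 4}.
E[T | T ≥ 3] = (3 + 4) / 2 = 7/2.

7/2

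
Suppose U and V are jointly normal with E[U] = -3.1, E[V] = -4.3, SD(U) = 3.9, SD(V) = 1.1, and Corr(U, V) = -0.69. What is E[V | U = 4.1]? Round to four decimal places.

For a bivariate normal, E[V | U=x] = μ_V + ρ·(σ_V/σ_U)·(x − μ_U).
E[V | U=4.1] = -4.3 + (-0.69)·(1.1/3.9)·(4.1 − (-3.1)) = -4.3 + (-0.194615)·(7.2) = -5.7012.

-5.7012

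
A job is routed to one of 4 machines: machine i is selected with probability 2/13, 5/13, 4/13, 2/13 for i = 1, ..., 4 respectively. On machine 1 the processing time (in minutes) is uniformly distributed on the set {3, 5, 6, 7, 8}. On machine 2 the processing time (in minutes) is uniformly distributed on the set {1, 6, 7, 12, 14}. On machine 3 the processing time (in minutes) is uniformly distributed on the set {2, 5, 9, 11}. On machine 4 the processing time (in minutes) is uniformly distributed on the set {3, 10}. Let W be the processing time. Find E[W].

458/65

E[W | machine 1] = (3+5+6+7+8)/5 = 29/5.
E[W | machine 2] = (1+6+7+12+14)/5 = 8.
E[W | machine 3] = (2+5+9+11)/4 = 27/4.
E[W | machine 4] = (3+10)/2 = 13/2.
By the law of total expectation,
E[W] = (2/13)·(29/5) + (5/13)·(8) + (4/13)·(27/4) + (2/13)·(13/2) = 458/65.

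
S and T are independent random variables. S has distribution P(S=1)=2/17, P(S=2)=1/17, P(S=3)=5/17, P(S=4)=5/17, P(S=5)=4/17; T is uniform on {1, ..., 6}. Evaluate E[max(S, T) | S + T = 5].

46/13

P(S + T = 5) = 13/102.
Summing max(S,T)·P(x,y) over outcomes with S + T = 5 gives 23/51.
E[max(S, T) | S + T = 5] = (23/51) / (13/102) = 46/13.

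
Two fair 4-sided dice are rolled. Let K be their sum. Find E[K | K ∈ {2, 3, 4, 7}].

17/4

P(K ∈ {2, 3, 4, 7}) = 1/2.
Σ over the event: 2·1/16 + 3·1/8 + 4·3/16 + 7·1/8 = 17/8.
E[K | K ∈ {2, 3, 4, 7}] = (17/8) / (1/2) = 17/4.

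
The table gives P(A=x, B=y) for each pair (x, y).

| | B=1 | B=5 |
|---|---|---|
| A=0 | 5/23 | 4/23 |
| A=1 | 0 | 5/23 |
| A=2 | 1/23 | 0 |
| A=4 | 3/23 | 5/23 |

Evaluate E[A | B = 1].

14/9

P(B = 1) = 9/23.
Summing A·P(A=x,B=y) over the conditioning event gives 14/23.
E[A | B = 1] = (14/23) / (9/23) = 14/9.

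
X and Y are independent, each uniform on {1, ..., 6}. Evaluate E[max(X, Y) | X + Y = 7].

Outcomes with X + Y = 7: (1,6), (2,5), (3,4), (4,3), (5,2), (6,1), each with probability 1/36.
E[max(X, Y) | X + Y = 7] = (6 + 5 + 4 + 4 + 5 + 6) / 6 = 5.

5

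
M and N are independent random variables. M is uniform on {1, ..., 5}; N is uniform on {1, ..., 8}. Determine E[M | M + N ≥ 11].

Outcomes with M + N ≥ 11: (3,8), (4,7), (4,8), (5,6), (5,7), (5,8), each with probability 1/40.
E[M | M + N ≥ 11] = (3 + 4 + 4 + 5 + 5 + 5) / 6 = 13/3.

13/3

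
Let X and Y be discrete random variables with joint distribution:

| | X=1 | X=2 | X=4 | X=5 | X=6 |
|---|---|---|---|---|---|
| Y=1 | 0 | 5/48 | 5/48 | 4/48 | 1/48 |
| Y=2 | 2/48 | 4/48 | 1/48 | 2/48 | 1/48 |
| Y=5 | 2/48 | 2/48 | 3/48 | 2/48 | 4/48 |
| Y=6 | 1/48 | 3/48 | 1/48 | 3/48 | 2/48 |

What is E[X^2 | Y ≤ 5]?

16

P(Y ≤ 5) = 19/24.
Summing X^2·P(X=x,Y=y) over the conditioning event gives 38/3.
E[X^2 | Y ≤ 5] = (38/3) / (19/24) = 16.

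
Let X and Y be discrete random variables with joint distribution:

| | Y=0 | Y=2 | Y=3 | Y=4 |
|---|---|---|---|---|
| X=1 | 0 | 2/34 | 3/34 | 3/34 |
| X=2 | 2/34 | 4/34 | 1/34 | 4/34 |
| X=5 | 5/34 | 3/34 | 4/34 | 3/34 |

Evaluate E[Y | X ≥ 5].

2

P(X ≥ 5) = 15/34.
Σ Y·P over the event = 0·(5/34) + 2·(3/34) + 3·(4/34) + 4·(3/34) = 15/17.
E[Y | X ≥ 5] = (15/17) / (15/34) = 2.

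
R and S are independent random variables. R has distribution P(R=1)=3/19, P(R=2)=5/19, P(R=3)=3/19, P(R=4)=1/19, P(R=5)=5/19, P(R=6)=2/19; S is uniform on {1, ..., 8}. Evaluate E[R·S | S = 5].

315/19

P(S = 5) = 1/8.
Summing RS·P(x,y) over outcomes with S = 5 gives 315/152.
E[R·S | S = 5] = (315/152) / (1/8) = 315/19.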